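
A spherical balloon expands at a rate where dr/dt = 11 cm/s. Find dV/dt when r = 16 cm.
11264π cm³/s

V = (4/3)πr³
dV/dt = dV/dr · dr/dt = 4πr² · 11
At r = 16: dV/dt = 11264π cm³/s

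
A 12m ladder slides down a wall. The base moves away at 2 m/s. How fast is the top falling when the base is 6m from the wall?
2√3/3 ≈ 1.155 m/s

x² + y² = 12²
2x·dx/dt + 2y·dy/dt = 0
dy/dt = -x/y · dx/dt = -6/(6√3) · 2 = -2√3/3 m/s
The top is descending at 2√3/3 ≈ 1.155 m/s.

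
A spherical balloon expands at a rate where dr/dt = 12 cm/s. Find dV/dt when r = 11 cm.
5808π cm³/s

V = (4/3)πr³
dV/dt = dV/dr · dr/dt = 4πr² · 12
At r = 11: dV/dt = 5808π cm³/s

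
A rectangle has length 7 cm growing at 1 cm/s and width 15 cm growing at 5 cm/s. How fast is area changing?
50 cm²/s

A = lw
dA/dt = w·dl/dt + l·dw/dt = 15·1 + 7·5 = 50 cm²/s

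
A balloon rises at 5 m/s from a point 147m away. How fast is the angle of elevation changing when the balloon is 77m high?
0.02669 rad/s

tan(θ) = y/147
sec²(θ) · dθ/dt = (1/147) · dy/dt
dθ/dt = cos²(θ)/147 · 5 = 147/(147² + 77²) · 5
dθ/dt = 0.02669 rad/s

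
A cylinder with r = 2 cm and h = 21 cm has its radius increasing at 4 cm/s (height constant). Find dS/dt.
200π cm²/s

S = 2πrh + 2πr² (lateral + bases)
dS/dt = (2πh + 4πr)·dr/dt = (2π·21 + 4π·2)·4
= 200π cm²/s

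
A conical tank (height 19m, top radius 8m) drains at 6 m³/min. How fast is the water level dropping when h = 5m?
1083/(800π) ≈ 0.4309 m/min

r/h = 8/19, so r = (8/19)h
V = (1/3)πr²h = (1/3)π((8/19)h)²h = (64/1083)πh³
dV/dh = (64/361)πh²
dh/dt = (dV/dt)/(dV/dh) = -6/((64/361)π·5²) = -1083/(800π) m/min
The level is dropping at 1083/(800π) ≈ 0.4309 m/min.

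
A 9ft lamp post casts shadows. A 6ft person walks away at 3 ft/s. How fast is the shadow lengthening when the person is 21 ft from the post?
6 ft/s

By similar triangles: 9/(x+s) = 6/s
Solving: s = 6x/3
ds/dt = 6/3 · dx/dt = 2 · 3 = 6 ft/s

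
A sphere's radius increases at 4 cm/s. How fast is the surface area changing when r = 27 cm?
864π cm²/s

S = 4πr²
dS/dt = dS/dr · dr/dt = 8πr · 4
At r = 27: dS/dt = 864π cm²/s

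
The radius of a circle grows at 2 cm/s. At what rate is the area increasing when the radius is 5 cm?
20π cm²/s

A = πr²
dA/dt = 2πr · dr/dt = 2π(5)(2) = 20π cm²/s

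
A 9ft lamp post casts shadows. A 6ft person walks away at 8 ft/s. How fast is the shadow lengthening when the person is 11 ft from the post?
16 ft/s

By similar triangles: 9/(x+s) = 6/s
Solving: s = 6x/3
ds/dt = 6/3 · dx/dt = 2 · 8 = 16 ft/s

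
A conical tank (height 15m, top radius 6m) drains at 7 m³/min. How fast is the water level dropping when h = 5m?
7/(4π) ≈ 0.557 m/min

r/h = 6/15, so r = (2/5)h
V = (1/3)πr²h = (1/3)π((2/5)h)²h = (4/75)πh³
dV/dh = (4/25)πh²
dh/dt = (dV/dt)/(dV/dh) = -7/((4/25)π·5²) = -7/(4π) m/min
The level is dropping at 7/(4π) ≈ 0.557 m/min.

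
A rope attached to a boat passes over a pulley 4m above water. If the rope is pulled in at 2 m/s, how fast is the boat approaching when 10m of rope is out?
10√21/21 ≈ 2.182 m/s

rope² = x² + 4²
x = √(10² - 4²) = 2√21
dx/dt = (rope/x) · d(rope)/dt = (10/(2√21)) · (-2) = -10√21/21 m/s
The boat approaches at 10√21/21 ≈ 2.182 m/s.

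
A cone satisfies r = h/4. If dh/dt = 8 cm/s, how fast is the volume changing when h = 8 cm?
32π cm³/s

V = (1/3)π(h/4)²h = πh³/48
dV/dt = πh²/16 · 8
At h = 8: dV/dt = 32π cm³/s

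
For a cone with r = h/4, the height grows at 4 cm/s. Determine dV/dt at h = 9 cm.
81π/4 cm³/s

V = (1/3)π(h/4)²h = πh³/48
dV/dt = πh²/16 · 4
At h = 9: dV/dt = 81π/4 cm³/s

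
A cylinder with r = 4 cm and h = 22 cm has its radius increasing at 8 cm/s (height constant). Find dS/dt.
480π cm²/s

S = 2πrh + 2πr² (lateral + bases)
dS/dt = (2πh + 4πr)·dr/dt = (2π·22 + 4π·4)·8
= 480π cm²/s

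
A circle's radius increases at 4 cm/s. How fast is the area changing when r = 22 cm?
176π cm²/s

A = πr²
dA/dt = 2πr · dr/dt = 2π(22)(4) = 176π cm²/s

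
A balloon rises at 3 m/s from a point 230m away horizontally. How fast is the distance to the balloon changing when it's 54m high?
81√13954/13954 ≈ 0.6857 m/s

z² = 230² + y²
z = √(230² + 54²) = 2√13954
dz/dt = y/z · dy/dt = 54/(2√13954) · 3 = 81√13954/13954 ≈ 0.6857 m/s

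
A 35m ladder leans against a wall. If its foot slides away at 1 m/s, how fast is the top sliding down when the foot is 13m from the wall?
13√66/264 ≈ 0.4 m/s

x² + y² = 35²
2x·dx/dt + 2y·dy/dt = 0
dy/dt = -x/y · dx/dt = -13/(4√66) · 1 = -13√66/264 m/s
The top is descending at 13√66/264 ≈ 0.4 m/s.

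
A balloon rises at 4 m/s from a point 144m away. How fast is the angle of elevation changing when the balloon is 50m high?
0.024789 rad/s

tan(θ) = y/144
sec²(θ) · dθ/dt = (1/144) · dy/dt
dθ/dt = cos²(θ)/144 · 4 = 144/(144² + 50²) · 4
dθ/dt = 0.024789 rad/s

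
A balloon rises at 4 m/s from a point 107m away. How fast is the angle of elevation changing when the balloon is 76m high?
0.024848 rad/s

tan(θ) = y/107
sec²(θ) · dθ/dt = (1/107) · dy/dt
dθ/dt = cos²(θ)/107 · 4 = 107/(107² + 76²) · 4
dθ/dt = 0.024848 rad/s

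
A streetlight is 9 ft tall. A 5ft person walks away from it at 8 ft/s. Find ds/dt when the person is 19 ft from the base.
10 ft/s

By similar triangles: 9/(x+s) = 5/s
Solving: s = 5x/4
ds/dt = 5/4 · dx/dt = 5/4 · 8 = 10 ft/s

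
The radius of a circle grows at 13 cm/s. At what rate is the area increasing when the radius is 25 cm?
650π cm²/s

A = πr²
dA/dt = 2πr · dr/dt = 2π(25)(13) = 650π cm²/s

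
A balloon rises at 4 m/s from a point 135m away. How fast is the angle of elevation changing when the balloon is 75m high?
0.022642 rad/s

tan(θ) = y/135
sec²(θ) · dθ/dt = (1/135) · dy/dt
dθ/dt = cos²(θ)/135 · 4 = 135/(135² + 75²) · 4
dθ/dt = 0.022642 rad/s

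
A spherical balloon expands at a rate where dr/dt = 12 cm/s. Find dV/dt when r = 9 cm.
3888π cm³/s

V = (4/3)πr³
dV/dt = dV/dr · dr/dt = 4πr² · 12
At r = 9: dV/dt = 3888π cm³/s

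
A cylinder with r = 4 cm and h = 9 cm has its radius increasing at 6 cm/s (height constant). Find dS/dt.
204π cm²/s

S = 2πrh + 2πr² (lateral + bases)
dS/dt = (2πh + 4πr)·dr/dt = (2π·9 + 4π·4)·6
= 204π cm²/s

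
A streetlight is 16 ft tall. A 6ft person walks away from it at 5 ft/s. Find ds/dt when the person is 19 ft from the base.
3 ft/s

By similar triangles: 16/(x+s) = 6/s
Solving: s = 6x/10
ds/dt = 6/10 · dx/dt = 3/5 · 5 = 3 ft/s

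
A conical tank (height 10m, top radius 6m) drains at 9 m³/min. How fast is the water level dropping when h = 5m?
1/π ≈ 0.3183 m/min

r/h = 6/10, so r = (3/5)h
V = (1/3)πr²h = (1/3)π((3/5)h)²h = (3/25)πh³
dV/dh = (9/25)πh²
dh/dt = (dV/dt)/(dV/dh) = -9/((9/25)π·5²) = -1/π m/min
The level is dropping at 1/π ≈ 0.3183 m/min.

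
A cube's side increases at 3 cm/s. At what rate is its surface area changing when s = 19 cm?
684 cm²/s

A = 6s²
dA/dt = 12s · ds/dt = 12·19·3 = 684 cm²/s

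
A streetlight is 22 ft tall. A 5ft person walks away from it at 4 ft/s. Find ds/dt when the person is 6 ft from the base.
20/17 ft/s

By similar triangles: 22/(x+s) = 5/s
Solving: s = 5x/17
ds/dt = 5/17 · dx/dt = 5/17 · 4 = 20/17 ft/s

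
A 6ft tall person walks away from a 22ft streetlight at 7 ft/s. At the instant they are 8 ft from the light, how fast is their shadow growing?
21/8 ft/s

By similar triangles: 22/(x+s) = 6/s
Solving: s = 6x/16
ds/dt = 6/16 · dx/dt = 3/8 · 7 = 21/8 ft/s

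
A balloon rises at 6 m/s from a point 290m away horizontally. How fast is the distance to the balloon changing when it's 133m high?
798√101789/101789 ≈ 2.501 m/s

z² = 290² + y²
z = √(290² + 133²) = √101789
dz/dt = y/z · dy/dt = 133/√101789 · 6 = 798√101789/101789 ≈ 2.501 m/s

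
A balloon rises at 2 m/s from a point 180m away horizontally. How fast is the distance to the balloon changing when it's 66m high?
22√1021/1021 ≈ 0.6885 m/s

z² = 180² + y²
z = √(180² + 66²) = 6√1021
dz/dt = y/z · dy/dt = 66/(6√1021) · 2 = 22√1021/1021 ≈ 0.6885 m/s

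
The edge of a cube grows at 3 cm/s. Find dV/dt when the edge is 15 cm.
2025 cm³/s

V = s³
dV/dt = 3s² · ds/dt = 3·15²·3 = 2025 cm³/s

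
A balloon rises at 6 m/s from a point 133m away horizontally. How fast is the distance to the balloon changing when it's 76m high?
24√65/65 ≈ 2.977 m/s

z² = 133² + y²
z = √(133² + 76²) = 19√65
dz/dt = y/z · dy/dt = 76/(19√65) · 6 = 24√65/65 ≈ 2.977 m/s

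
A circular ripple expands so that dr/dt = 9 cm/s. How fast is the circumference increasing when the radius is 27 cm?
18π cm/s

C = 2πr
dC/dt = 2π · dr/dt = 2π · 9 = 18π cm/s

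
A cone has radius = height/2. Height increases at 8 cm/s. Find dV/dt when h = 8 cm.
128π cm³/s

V = (1/3)π(h/2)²h = πh³/12
dV/dt = πh²/4 · 8
At h = 8: dV/dt = 128π cm³/s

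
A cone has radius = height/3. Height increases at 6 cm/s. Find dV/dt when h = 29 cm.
1682π/3 cm³/s

V = (1/3)π(h/3)²h = πh³/27
dV/dt = πh²/9 · 6
At h = 29: dV/dt = 1682π/3 cm³/s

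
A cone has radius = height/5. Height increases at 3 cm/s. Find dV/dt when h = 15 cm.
27π cm³/s

V = (1/3)π(h/5)²h = πh³/75
dV/dt = πh²/25 · 3
At h = 15: dV/dt = 27π cm³/s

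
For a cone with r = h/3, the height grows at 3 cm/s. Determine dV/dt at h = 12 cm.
48π cm³/s

V = (1/3)π(h/3)²h = πh³/27
dV/dt = πh²/9 · 3
At h = 12: dV/dt = 48π cm³/s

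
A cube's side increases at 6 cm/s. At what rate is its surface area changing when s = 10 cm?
720 cm²/s

A = 6s²
dA/dt = 12s · ds/dt = 12·10·6 = 720 cm²/s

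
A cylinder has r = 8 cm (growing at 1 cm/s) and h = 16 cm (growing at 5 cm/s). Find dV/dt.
576π cm³/s

V = πr²h
dV/dt = 2πrh·dr/dt + πr²·dh/dt
= 2π(8)(16)(1) + π(8)²(5)
= 576π cm³/s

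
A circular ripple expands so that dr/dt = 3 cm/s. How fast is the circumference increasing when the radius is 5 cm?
6π cm/s

C = 2πr
dC/dt = 2π · dr/dt = 2π · 3 = 6π cm/s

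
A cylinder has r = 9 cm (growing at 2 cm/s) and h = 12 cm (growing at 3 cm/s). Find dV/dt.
675π cm³/s

V = πr²h
dV/dt = 2πrh·dr/dt + πr²·dh/dt
= 2π(9)(12)(2) + π(9)²(3)
= 675π cm³/s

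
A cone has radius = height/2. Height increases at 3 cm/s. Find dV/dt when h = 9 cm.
243π/4 cm³/s

V = (1/3)π(h/2)²h = πh³/12
dV/dt = πh²/4 · 3
At h = 9: dV/dt = 243π/4 cm³/s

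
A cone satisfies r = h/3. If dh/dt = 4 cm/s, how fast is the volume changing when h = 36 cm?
576π cm³/s

V = (1/3)π(h/3)²h = πh³/27
dV/dt = πh²/9 · 4
At h = 36: dV/dt = 576π cm³/s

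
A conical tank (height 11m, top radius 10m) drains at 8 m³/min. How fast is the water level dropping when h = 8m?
121/(800π) ≈ 0.04814 m/min

r/h = 10/11, so r = (10/11)h
V = (1/3)πr²h = (1/3)π((10/11)h)²h = (100/363)πh³
dV/dh = (100/121)πh²
dh/dt = (dV/dt)/(dV/dh) = -8/((100/121)π·8²) = -121/(800π) m/min
The level is dropping at 121/(800π) ≈ 0.04814 m/min.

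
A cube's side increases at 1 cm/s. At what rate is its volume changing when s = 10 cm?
300 cm³/s

V = s³
dV/dt = 3s² · ds/dt = 3·10²·1 = 300 cm³/s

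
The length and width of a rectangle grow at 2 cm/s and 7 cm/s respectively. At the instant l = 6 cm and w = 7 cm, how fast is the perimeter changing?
18 cm/s

P = 2(l + w)
dP/dt = 2(dl/dt + dw/dt) = 2(2 + 7) = 18 cm/s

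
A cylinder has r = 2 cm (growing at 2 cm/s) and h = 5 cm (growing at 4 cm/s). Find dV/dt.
56π cm³/s

V = πr²h
dV/dt = 2πrh·dr/dt + πr²·dh/dt
= 2π(2)(5)(2) + π(2)²(4)
= 56π cm³/s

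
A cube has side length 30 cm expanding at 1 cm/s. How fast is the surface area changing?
360 cm²/s

A = 6s²
dA/dt = 12s · ds/dt = 12·30·1 = 360 cm²/s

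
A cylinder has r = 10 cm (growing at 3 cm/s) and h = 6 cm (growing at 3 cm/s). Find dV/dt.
660π cm³/s

V = πr²h
dV/dt = 2πrh·dr/dt + πr²·dh/dt
= 2π(10)(6)(3) + π(10)²(3)
= 660π cm³/s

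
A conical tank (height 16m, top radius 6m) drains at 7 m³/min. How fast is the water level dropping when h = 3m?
448/(81π) ≈ 1.761 m/min

r/h = 6/16, so r = (3/8)h
V = (1/3)πr²h = (1/3)π((3/8)h)²h = (3/64)πh³
dV/dh = (9/64)πh²
dh/dt = (dV/dt)/(dV/dh) = -7/((9/64)π·3²) = -448/(81π) m/min
The level is dropping at 448/(81π) ≈ 1.761 m/min.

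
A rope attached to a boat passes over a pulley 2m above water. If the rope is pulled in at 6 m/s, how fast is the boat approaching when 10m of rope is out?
5√6/2 ≈ 6.124 m/s

rope² = x² + 2²
x = √(10² - 2²) = 4√6
dx/dt = (rope/x) · d(rope)/dt = (10/(4√6)) · (-6) = -5√6/2 m/s
The boat approaches at 5√6/2 ≈ 6.124 m/s.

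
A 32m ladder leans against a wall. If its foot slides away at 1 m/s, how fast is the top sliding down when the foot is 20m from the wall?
5√39/39 ≈ 0.8006 m/s

x² + y² = 32²
2x·dx/dt + 2y·dy/dt = 0
dy/dt = -x/y · dx/dt = -20/(4√39) · 1 = -5√39/39 m/s
The top is descending at 5√39/39 ≈ 0.8006 m/s.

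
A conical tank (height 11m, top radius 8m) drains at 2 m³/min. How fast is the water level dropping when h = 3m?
121/(288π) ≈ 0.1337 m/min

r/h = 8/11, so r = (8/11)h
V = (1/3)πr²h = (1/3)π((8/11)h)²h = (64/363)πh³
dV/dh = (64/121)πh²
dh/dt = (dV/dt)/(dV/dh) = -2/((64/121)π·3²) = -121/(288π) m/min
The level is dropping at 121/(288π) ≈ 0.1337 m/min.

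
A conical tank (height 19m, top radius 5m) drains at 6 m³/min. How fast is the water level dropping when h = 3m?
722/(75π) ≈ 3.064 m/min

r/h = 5/19, so r = (5/19)h
V = (1/3)πr²h = (1/3)π((5/19)h)²h = (25/1083)πh³
dV/dh = (25/361)πh²
dh/dt = (dV/dt)/(dV/dh) = -6/((25/361)π·3²) = -722/(75π) m/min
The level is dropping at 722/(75π) ≈ 3.064 m/min.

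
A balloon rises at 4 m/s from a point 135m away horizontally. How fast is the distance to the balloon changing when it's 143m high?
286√38674/19337 ≈ 2.909 m/s

z² = 135² + y²
z = √(135² + 143²) = √38674
dz/dt = y/z · dy/dt = 143/√38674 · 4 = 286√38674/19337 ≈ 2.909 m/s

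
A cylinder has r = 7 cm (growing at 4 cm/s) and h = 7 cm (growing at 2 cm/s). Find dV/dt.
490π cm³/s

V = πr²h
dV/dt = 2πrh·dr/dt + πr²·dh/dt
= 2π(7)(7)(4) + π(7)²(2)
= 490π cm³/s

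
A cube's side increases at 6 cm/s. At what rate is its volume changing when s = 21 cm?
7938 cm³/s

V = s³
dV/dt = 3s² · ds/dt = 3·21²·6 = 7938 cm³/s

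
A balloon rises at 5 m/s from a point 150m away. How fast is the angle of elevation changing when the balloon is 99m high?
0.023219 rad/s

tan(θ) = y/150
sec²(θ) · dθ/dt = (1/150) · dy/dt
dθ/dt = cos²(θ)/150 · 5 = 150/(150² + 99²) · 5
dθ/dt = 0.023219 rad/s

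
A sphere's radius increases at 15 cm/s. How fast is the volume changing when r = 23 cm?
31740π cm³/s

V = (4/3)πr³
dV/dt = dV/dr · dr/dt = 4πr² · 15
At r = 23: dV/dt = 31740π cm³/s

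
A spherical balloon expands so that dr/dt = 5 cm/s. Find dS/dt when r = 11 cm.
440π cm²/s

S = 4πr²
dS/dt = dS/dr · dr/dt = 8πr · 5
At r = 11: dS/dt = 440π cm²/s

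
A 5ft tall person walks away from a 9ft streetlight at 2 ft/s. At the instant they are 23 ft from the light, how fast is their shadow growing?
5/2 ft/s

By similar triangles: 9/(x+s) = 5/s
Solving: s = 5x/4
ds/dt = 5/4 · dx/dt = 5/4 · 2 = 5/2 ft/s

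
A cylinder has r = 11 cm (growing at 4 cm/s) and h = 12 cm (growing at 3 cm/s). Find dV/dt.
1419π cm³/s

V = πr²h
dV/dt = 2πrh·dr/dt + πr²·dh/dt
= 2π(11)(12)(4) + π(11)²(3)
= 1419π cm³/s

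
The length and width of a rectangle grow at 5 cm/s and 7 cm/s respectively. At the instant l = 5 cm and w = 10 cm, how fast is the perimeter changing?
24 cm/s

P = 2(l + w)
dP/dt = 2(dl/dt + dw/dt) = 2(5 + 7) = 24 cm/s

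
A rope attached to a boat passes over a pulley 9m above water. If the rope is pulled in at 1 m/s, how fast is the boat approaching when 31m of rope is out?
31√55/220 ≈ 1.045 m/s

rope² = x² + 9²
x = √(31² - 9²) = 4√55
dx/dt = (rope/x) · d(rope)/dt = (31/(4√55)) · (-1) = -31√55/220 m/s
The boat approaches at 31√55/220 ≈ 1.045 m/s.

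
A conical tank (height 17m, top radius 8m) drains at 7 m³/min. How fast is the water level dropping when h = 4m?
2023/(1024π) ≈ 0.6288 m/min

r/h = 8/17, so r = (8/17)h
V = (1/3)πr²h = (1/3)π((8/17)h)²h = (64/867)πh³
dV/dh = (64/289)πh²
dh/dt = (dV/dt)/(dV/dh) = -7/((64/289)π·4²) = -2023/(1024π) m/min
The level is dropping at 2023/(1024π) ≈ 0.6288 m/min.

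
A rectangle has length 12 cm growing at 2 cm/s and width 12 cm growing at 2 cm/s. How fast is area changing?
48 cm²/s

A = lw
dA/dt = w·dl/dt + l·dw/dt = 12·2 + 12·2 = 48 cm²/s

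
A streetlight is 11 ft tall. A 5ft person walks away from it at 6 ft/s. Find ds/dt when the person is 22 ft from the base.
5 ft/s

By similar triangles: 11/(x+s) = 5/s
Solving: s = 5x/6
ds/dt = 5/6 · dx/dt = 5/6 · 6 = 5 ft/s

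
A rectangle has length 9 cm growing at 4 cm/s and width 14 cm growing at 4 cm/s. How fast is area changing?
92 cm²/s

A = lw
dA/dt = w·dl/dt + l·dw/dt = 14·4 + 9·4 = 92 cm²/s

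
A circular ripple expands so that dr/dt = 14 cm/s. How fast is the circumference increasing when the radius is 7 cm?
28π cm/s

C = 2πr
dC/dt = 2π · dr/dt = 2π · 14 = 28π cm/s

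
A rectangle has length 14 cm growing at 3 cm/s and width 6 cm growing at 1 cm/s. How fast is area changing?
32 cm²/s

A = lw
dA/dt = w·dl/dt + l·dw/dt = 6·3 + 14·1 = 32 cm²/s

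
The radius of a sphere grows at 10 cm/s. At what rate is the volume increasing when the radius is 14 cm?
7840π cm³/s

V = (4/3)πr³
dV/dt = dV/dr · dr/dt = 4πr² · 10
At r = 14: dV/dt = 7840π cm³/s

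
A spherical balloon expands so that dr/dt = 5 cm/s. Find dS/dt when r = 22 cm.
880π cm²/s

S = 4πr²
dS/dt = dS/dr · dr/dt = 8πr · 5
At r = 22: dS/dt = 880π cm²/s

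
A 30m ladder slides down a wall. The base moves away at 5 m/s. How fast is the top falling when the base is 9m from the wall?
15√91/91 ≈ 1.572 m/s

x² + y² = 30²
2x·dx/dt + 2y·dy/dt = 0
dy/dt = -x/y · dx/dt = -9/(3√91) · 5 = -15√91/91 m/s
The top is descending at 15√91/91 ≈ 1.572 m/s.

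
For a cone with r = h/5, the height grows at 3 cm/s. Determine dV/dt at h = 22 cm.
1452π/25 cm³/s

V = (1/3)π(h/5)²h = πh³/75
dV/dt = πh²/25 · 3
At h = 22: dV/dt = 1452π/25 cm³/s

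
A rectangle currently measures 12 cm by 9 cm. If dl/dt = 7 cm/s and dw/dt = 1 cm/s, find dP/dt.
16 cm/s

P = 2(l + w)
dP/dt = 2(dl/dt + dw/dt) = 2(7 + 1) = 16 cm/s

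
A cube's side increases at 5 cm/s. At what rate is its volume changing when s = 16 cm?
3840 cm³/s

V = s³
dV/dt = 3s² · ds/dt = 3·16²·5 = 3840 cm³/s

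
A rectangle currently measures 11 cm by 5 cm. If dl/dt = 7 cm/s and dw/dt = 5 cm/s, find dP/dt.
24 cm/s

P = 2(l + w)
dP/dt = 2(dl/dt + dw/dt) = 2(7 + 5) = 24 cm/s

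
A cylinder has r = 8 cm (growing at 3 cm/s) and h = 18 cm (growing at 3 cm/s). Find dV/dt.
1056π cm³/s

V = πr²h
dV/dt = 2πrh·dr/dt + πr²·dh/dt
= 2π(8)(18)(3) + π(8)²(3)
= 1056π cm³/s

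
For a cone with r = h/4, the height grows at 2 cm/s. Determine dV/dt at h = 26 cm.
169π/2 cm³/s

V = (1/3)π(h/4)²h = πh³/48
dV/dt = πh²/16 · 2
At h = 26: dV/dt = 169π/2 cm³/s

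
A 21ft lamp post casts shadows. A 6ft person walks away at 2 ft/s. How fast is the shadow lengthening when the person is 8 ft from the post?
4/5 ft/s

By similar triangles: 21/(x+s) = 6/s
Solving: s = 6x/15
ds/dt = 6/15 · dx/dt = 2/5 · 2 = 4/5 ft/s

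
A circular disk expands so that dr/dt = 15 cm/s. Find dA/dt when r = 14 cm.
420π cm²/s

A = πr²
dA/dt = 2πr · dr/dt = 2π(14)(15) = 420π cm²/s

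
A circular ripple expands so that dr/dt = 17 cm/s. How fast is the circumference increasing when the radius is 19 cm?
34π cm/s

C = 2πr
dC/dt = 2π · dr/dt = 2π · 17 = 34π cm/s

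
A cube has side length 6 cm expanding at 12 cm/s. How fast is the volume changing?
1296 cm³/s

V = s³
dV/dt = 3s² · ds/dt = 3·6²·12 = 1296 cm³/s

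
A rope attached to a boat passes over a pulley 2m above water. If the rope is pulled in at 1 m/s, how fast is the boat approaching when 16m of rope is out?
8√7/21 ≈ 1.008 m/s

rope² = x² + 2²
x = √(16² - 2²) = 6√7
dx/dt = (rope/x) · d(rope)/dt = (16/(6√7)) · (-1) = -8√7/21 m/s
The boat approaches at 8√7/21 ≈ 1.008 m/s.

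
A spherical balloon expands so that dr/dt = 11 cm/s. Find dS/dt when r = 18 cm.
1584π cm²/s

S = 4πr²
dS/dt = dS/dr · dr/dt = 8πr · 11
At r = 18: dS/dt = 1584π cm²/s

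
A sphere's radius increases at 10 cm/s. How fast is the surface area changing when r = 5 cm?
400π cm²/s

S = 4πr²
dS/dt = dS/dr · dr/dt = 8πr · 10
At r = 5: dS/dt = 400π cm²/s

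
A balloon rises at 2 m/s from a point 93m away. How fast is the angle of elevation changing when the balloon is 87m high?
0.011469 rad/s

tan(θ) = y/93
sec²(θ) · dθ/dt = (1/93) · dy/dt
dθ/dt = cos²(θ)/93 · 2 = 93/(93² + 87²) · 2
dθ/dt = 0.011469 rad/s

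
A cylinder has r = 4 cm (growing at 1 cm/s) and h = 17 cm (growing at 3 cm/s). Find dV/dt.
184π cm³/s

V = πr²h
dV/dt = 2πrh·dr/dt + πr²·dh/dt
= 2π(4)(17)(1) + π(4)²(3)
= 184π cm³/s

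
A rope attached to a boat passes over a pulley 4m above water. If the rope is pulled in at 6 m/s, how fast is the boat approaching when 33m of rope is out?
198√1073/1073 ≈ 6.045 m/s

rope² = x² + 4²
x = √(33² - 4²) = √1073
dx/dt = (rope/x) · d(rope)/dt = (33/√1073) · (-6) = -198√1073/1073 m/s
The boat approaches at 198√1073/1073 ≈ 6.045 m/s.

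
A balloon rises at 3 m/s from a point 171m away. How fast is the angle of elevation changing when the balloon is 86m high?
0.014002 rad/s

tan(θ) = y/171
sec²(θ) · dθ/dt = (1/171) · dy/dt
dθ/dt = cos²(θ)/171 · 3 = 171/(171² + 86²) · 3
dθ/dt = 0.014002 rad/s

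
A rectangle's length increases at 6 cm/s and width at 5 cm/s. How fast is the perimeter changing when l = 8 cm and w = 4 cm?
22 cm/s

P = 2(l + w)
dP/dt = 2(dl/dt + dw/dt) = 2(6 + 5) = 22 cm/s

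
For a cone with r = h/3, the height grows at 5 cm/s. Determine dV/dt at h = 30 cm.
500π cm³/s

V = (1/3)π(h/3)²h = πh³/27
dV/dt = πh²/9 · 5
At h = 30: dV/dt = 500π cm³/s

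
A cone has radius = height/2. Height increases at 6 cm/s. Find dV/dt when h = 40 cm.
2400π cm³/s

V = (1/3)π(h/2)²h = πh³/12
dV/dt = πh²/4 · 6
At h = 40: dV/dt = 2400π cm³/s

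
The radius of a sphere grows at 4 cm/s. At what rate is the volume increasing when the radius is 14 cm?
3136π cm³/s

V = (4/3)πr³
dV/dt = dV/dr · dr/dt = 4πr² · 4
At r = 14: dV/dt = 3136π cm³/s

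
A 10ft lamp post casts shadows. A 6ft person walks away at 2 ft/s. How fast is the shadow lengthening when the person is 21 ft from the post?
3 ft/s

By similar triangles: 10/(x+s) = 6/s
Solving: s = 6x/4
ds/dt = 6/4 · dx/dt = 3/2 · 2 = 3 ft/s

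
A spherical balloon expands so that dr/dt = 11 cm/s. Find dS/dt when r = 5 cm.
440π cm²/s

S = 4πr²
dS/dt = dS/dr · dr/dt = 8πr · 11
At r = 5: dS/dt = 440π cm²/s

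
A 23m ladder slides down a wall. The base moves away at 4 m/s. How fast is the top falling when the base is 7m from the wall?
7√30/30 ≈ 1.278 m/s

x² + y² = 23²
2x·dx/dt + 2y·dy/dt = 0
dy/dt = -x/y · dx/dt = -7/(4√30) · 4 = -7√30/30 m/s
The top is descending at 7√30/30 ≈ 1.278 m/s.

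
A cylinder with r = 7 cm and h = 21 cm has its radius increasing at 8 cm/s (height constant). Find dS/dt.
560π cm²/s

S = 2πrh + 2πr² (lateral + bases)
dS/dt = (2πh + 4πr)·dr/dt = (2π·21 + 4π·7)·8
= 560π cm²/s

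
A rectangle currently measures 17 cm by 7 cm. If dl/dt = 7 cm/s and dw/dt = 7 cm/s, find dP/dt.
28 cm/s

P = 2(l + w)
dP/dt = 2(dl/dt + dw/dt) = 2(7 + 7) = 28 cm/s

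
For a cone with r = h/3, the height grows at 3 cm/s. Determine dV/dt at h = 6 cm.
12π cm³/s

V = (1/3)π(h/3)²h = πh³/27
dV/dt = πh²/9 · 3
At h = 6: dV/dt = 12π cm³/s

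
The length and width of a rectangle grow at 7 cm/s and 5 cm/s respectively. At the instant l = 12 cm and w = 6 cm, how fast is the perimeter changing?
24 cm/s

P = 2(l + w)
dP/dt = 2(dl/dt + dw/dt) = 2(7 + 5) = 24 cm/s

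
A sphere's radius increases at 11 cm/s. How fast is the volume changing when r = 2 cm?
176π cm³/s

V = (4/3)πr³
dV/dt = dV/dr · dr/dt = 4πr² · 11
At r = 2: dV/dt = 176π cm³/s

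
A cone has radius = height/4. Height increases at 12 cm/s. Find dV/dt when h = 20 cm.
300π cm³/s

V = (1/3)π(h/4)²h = πh³/48
dV/dt = πh²/16 · 12
At h = 20: dV/dt = 300π cm³/s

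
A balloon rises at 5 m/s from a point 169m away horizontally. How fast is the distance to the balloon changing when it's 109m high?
545√40442/40442 ≈ 2.71 m/s

z² = 169² + y²
z = √(169² + 109²) = √40442
dz/dt = y/z · dy/dt = 109/√40442 · 5 = 545√40442/40442 ≈ 2.71 m/s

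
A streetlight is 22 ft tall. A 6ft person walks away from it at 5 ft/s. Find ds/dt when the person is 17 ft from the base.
15/8 ft/s

By similar triangles: 22/(x+s) = 6/s
Solving: s = 6x/16
ds/dt = 6/16 · dx/dt = 3/8 · 5 = 15/8 ft/s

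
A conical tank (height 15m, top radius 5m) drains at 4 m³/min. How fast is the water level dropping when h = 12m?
1/(4π) ≈ 0.07958 m/min

r/h = 5/15, so r = (1/3)h
V = (1/3)πr²h = (1/3)π((1/3)h)²h = (1/27)πh³
dV/dh = (1/9)πh²
dh/dt = (dV/dt)/(dV/dh) = -4/((1/9)π·12²) = -1/(4π) m/min
The level is dropping at 1/(4π) ≈ 0.07958 m/min.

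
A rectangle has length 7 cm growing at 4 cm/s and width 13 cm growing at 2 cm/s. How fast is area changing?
66 cm²/s

A = lw
dA/dt = w·dl/dt + l·dw/dt = 13·4 + 7·2 = 66 cm²/s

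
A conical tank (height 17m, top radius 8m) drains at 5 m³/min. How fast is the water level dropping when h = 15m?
289/(2880π) ≈ 0.03194 m/min

r/h = 8/17, so r = (8/17)h
V = (1/3)πr²h = (1/3)π((8/17)h)²h = (64/867)πh³
dV/dh = (64/289)πh²
dh/dt = (dV/dt)/(dV/dh) = -5/((64/289)π·15²) = -289/(2880π) m/min
The level is dropping at 289/(2880π) ≈ 0.03194 m/min.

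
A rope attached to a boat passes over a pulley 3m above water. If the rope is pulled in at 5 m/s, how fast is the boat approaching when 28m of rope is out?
28√31/31 ≈ 5.029 m/s

rope² = x² + 3²
x = √(28² - 3²) = 5√31
dx/dt = (rope/x) · d(rope)/dt = (28/(5√31)) · (-5) = -28√31/31 m/s
The boat approaches at 28√31/31 ≈ 5.029 m/s.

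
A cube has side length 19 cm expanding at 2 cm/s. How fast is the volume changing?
2166 cm³/s

V = s³
dV/dt = 3s² · ds/dt = 3·19²·2 = 2166 cm³/s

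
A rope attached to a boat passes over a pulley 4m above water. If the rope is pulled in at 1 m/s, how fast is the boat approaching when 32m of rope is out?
8√7/21 ≈ 1.008 m/s

rope² = x² + 4²
x = √(32² - 4²) = 12√7
dx/dt = (rope/x) · d(rope)/dt = (32/(12√7)) · (-1) = -8√7/21 m/s
The boat approaches at 8√7/21 ≈ 1.008 m/s.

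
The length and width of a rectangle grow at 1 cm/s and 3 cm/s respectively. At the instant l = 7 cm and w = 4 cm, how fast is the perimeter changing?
8 cm/s

P = 2(l + w)
dP/dt = 2(dl/dt + dw/dt) = 2(1 + 3) = 8 cm/s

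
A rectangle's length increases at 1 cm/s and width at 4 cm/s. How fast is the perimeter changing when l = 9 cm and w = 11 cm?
10 cm/s

P = 2(l + w)
dP/dt = 2(dl/dt + dw/dt) = 2(1 + 4) = 10 cm/s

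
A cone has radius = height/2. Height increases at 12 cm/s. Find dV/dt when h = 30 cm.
2700π cm³/s

V = (1/3)π(h/2)²h = πh³/12
dV/dt = πh²/4 · 12
At h = 30: dV/dt = 2700π cm³/s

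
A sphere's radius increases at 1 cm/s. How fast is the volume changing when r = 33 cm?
4356π cm³/s

V = (4/3)πr³
dV/dt = dV/dr · dr/dt = 4πr² · 1
At r = 33: dV/dt = 4356π cm³/s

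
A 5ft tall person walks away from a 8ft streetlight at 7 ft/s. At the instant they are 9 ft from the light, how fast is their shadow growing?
35/3 ft/s

By similar triangles: 8/(x+s) = 5/s
Solving: s = 5x/3
ds/dt = 5/3 · dx/dt = 5/3 · 7 = 35/3 ft/s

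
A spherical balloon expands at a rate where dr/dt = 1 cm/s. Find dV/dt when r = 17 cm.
1156π cm³/s

V = (4/3)πr³
dV/dt = dV/dr · dr/dt = 4πr² · 1
At r = 17: dV/dt = 1156π cm³/s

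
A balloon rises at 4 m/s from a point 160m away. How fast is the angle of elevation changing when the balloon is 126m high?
0.015431 rad/s

tan(θ) = y/160
sec²(θ) · dθ/dt = (1/160) · dy/dt
dθ/dt = cos²(θ)/160 · 4 = 160/(160² + 126²) · 4
dθ/dt = 0.015431 rad/s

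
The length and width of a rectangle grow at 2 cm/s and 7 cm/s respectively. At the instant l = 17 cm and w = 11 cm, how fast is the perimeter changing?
18 cm/s

P = 2(l + w)
dP/dt = 2(dl/dt + dw/dt) = 2(2 + 7) = 18 cm/s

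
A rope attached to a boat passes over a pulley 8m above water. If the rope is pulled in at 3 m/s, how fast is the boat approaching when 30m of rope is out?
45√209/209 ≈ 3.113 m/s

rope² = x² + 8²
x = √(30² - 8²) = 2√209
dx/dt = (rope/x) · d(rope)/dt = (30/(2√209)) · (-3) = -45√209/209 m/s
The boat approaches at 45√209/209 ≈ 3.113 m/s.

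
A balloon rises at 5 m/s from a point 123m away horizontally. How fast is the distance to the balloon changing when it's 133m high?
665√32818/32818 ≈ 3.671 m/s

z² = 123² + y²
z = √(123² + 133²) = √32818
dz/dt = y/z · dy/dt = 133/√32818 · 5 = 665√32818/32818 ≈ 3.671 m/s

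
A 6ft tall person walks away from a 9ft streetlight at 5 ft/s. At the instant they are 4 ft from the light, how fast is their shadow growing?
10 ft/s

By similar triangles: 9/(x+s) = 6/s
Solving: s = 6x/3
ds/dt = 6/3 · dx/dt = 2 · 5 = 10 ft/s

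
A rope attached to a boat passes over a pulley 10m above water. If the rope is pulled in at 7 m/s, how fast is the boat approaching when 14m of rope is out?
49√6/12 ≈ 10 m/s

rope² = x² + 10²
x = √(14² - 10²) = 4√6
dx/dt = (rope/x) · d(rope)/dt = (14/(4√6)) · (-7) = -49√6/12 m/s
The boat approaches at 49√6/12 ≈ 10 m/s.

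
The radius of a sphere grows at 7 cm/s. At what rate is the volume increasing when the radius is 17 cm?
8092π cm³/s

V = (4/3)πr³
dV/dt = dV/dr · dr/dt = 4πr² · 7
At r = 17: dV/dt = 8092π cm³/s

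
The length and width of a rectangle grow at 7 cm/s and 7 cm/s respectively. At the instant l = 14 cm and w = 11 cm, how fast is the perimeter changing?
28 cm/s

P = 2(l + w)
dP/dt = 2(dl/dt + dw/dt) = 2(7 + 7) = 28 cm/s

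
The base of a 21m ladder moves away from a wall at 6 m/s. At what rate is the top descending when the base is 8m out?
48√377/377 ≈ 2.472 m/s

x² + y² = 21²
2x·dx/dt + 2y·dy/dt = 0
dy/dt = -x/y · dx/dt = -8/√377 · 6 = -48√377/377 m/s
The top is descending at 48√377/377 ≈ 2.472 m/s.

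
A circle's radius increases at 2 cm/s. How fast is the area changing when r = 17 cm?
68π cm²/s

A = πr²
dA/dt = 2πr · dr/dt = 2π(17)(2) = 68π cm²/s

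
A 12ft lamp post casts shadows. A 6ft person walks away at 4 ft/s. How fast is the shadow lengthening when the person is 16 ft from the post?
4 ft/s

By similar triangles: 12/(x+s) = 6/s
Solving: s = 6x/6
ds/dt = 6/6 · dx/dt = 1 · 4 = 4 ft/s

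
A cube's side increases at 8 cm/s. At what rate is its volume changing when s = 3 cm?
216 cm³/s

V = s³
dV/dt = 3s² · ds/dt = 3·3²·8 = 216 cm³/s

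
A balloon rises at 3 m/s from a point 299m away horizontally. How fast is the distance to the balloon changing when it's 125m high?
375√105026/105026 ≈ 1.157 m/s

z² = 299² + y²
z = √(299² + 125²) = √105026
dz/dt = y/z · dy/dt = 125/√105026 · 3 = 375√105026/105026 ≈ 1.157 m/s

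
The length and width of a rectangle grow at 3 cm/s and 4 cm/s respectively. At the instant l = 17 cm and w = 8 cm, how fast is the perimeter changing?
14 cm/s

P = 2(l + w)
dP/dt = 2(dl/dt + dw/dt) = 2(3 + 4) = 14 cm/s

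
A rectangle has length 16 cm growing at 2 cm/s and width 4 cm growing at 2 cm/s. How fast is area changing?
40 cm²/s

A = lw
dA/dt = w·dl/dt + l·dw/dt = 4·2 + 16·2 = 40 cm²/s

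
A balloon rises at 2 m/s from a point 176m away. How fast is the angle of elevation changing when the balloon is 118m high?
0.00784 rad/s

tan(θ) = y/176
sec²(θ) · dθ/dt = (1/176) · dy/dt
dθ/dt = cos²(θ)/176 · 2 = 176/(176² + 118²) · 2
dθ/dt = 0.00784 rad/s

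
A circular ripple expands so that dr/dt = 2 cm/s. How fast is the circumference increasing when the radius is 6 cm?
4π cm/s

C = 2πr
dC/dt = 2π · dr/dt = 2π · 2 = 4π cm/s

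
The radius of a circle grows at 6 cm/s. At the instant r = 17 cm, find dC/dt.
12π cm/s

C = 2πr
dC/dt = 2π · dr/dt = 2π · 6 = 12π cm/s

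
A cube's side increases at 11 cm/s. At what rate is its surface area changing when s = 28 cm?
3696 cm²/s

A = 6s²
dA/dt = 12s · ds/dt = 12·28·11 = 3696 cm²/s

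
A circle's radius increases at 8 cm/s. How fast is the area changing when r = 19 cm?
304π cm²/s

A = πr²
dA/dt = 2πr · dr/dt = 2π(19)(8) = 304π cm²/s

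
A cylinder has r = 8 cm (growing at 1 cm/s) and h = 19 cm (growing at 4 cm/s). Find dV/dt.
560π cm³/s

V = πr²h
dV/dt = 2πrh·dr/dt + πr²·dh/dt
= 2π(8)(19)(1) + π(8)²(4)
= 560π cm³/s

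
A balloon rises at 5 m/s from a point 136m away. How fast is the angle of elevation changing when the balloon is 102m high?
0.023529 rad/s

tan(θ) = y/136
sec²(θ) · dθ/dt = (1/136) · dy/dt
dθ/dt = cos²(θ)/136 · 5 = 136/(136² + 102²) · 5
dθ/dt = 0.023529 rad/s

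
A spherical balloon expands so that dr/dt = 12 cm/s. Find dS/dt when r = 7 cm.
672π cm²/s

S = 4πr²
dS/dt = dS/dr · dr/dt = 8πr · 12
At r = 7: dS/dt = 672π cm²/s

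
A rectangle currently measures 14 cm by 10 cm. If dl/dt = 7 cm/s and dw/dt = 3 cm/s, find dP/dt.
20 cm/s

P = 2(l + w)
dP/dt = 2(dl/dt + dw/dt) = 2(7 + 3) = 20 cm/s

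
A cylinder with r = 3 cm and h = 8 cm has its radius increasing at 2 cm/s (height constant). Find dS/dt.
56π cm²/s

S = 2πrh + 2πr² (lateral + bases)
dS/dt = (2πh + 4πr)·dr/dt = (2π·8 + 4π·3)·2
= 56π cm²/s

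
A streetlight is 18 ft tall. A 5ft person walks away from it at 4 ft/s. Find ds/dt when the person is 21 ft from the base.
20/13 ft/s

By similar triangles: 18/(x+s) = 5/s
Solving: s = 5x/13
ds/dt = 5/13 · dx/dt = 5/13 · 4 = 20/13 ft/s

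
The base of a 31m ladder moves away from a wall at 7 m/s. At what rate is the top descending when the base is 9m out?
63√55/220 ≈ 2.124 m/s

x² + y² = 31²
2x·dx/dt + 2y·dy/dt = 0
dy/dt = -x/y · dx/dt = -9/(4√55) · 7 = -63√55/220 m/s
The top is descending at 63√55/220 ≈ 2.124 m/s.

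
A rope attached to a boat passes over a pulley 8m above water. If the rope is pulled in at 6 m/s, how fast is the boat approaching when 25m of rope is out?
50√561/187 ≈ 6.333 m/s

rope² = x² + 8²
x = √(25² - 8²) = √561
dx/dt = (rope/x) · d(rope)/dt = (25/√561) · (-6) = -50√561/187 m/s
The boat approaches at 50√561/187 ≈ 6.333 m/s.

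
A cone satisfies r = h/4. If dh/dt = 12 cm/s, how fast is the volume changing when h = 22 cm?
363π cm³/s

V = (1/3)π(h/4)²h = πh³/48
dV/dt = πh²/16 · 12
At h = 22: dV/dt = 363π cm³/s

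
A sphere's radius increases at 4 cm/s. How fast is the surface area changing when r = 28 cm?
896π cm²/s

S = 4πr²
dS/dt = dS/dr · dr/dt = 8πr · 4
At r = 28: dS/dt = 896π cm²/s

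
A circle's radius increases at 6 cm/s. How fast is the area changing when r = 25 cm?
300π cm²/s

A = πr²
dA/dt = 2πr · dr/dt = 2π(25)(6) = 300π cm²/s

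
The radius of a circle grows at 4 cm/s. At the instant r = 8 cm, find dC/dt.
8π cm/s

C = 2πr
dC/dt = 2π · dr/dt = 2π · 4 = 8π cm/s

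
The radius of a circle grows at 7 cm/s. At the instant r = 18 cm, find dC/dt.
14π cm/s

C = 2πr
dC/dt = 2π · dr/dt = 2π · 7 = 14π cm/s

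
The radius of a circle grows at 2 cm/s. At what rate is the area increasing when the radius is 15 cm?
60π cm²/s

A = πr²
dA/dt = 2πr · dr/dt = 2π(15)(2) = 60π cm²/s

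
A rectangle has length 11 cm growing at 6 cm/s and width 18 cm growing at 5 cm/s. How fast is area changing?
163 cm²/s

A = lw
dA/dt = w·dl/dt + l·dw/dt = 18·6 + 11·5 = 163 cm²/s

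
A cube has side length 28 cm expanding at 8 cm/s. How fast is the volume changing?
18816 cm³/s

V = s³
dV/dt = 3s² · ds/dt = 3·28²·8 = 18816 cm³/s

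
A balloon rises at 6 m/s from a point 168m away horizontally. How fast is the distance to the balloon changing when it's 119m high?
102√865/865 ≈ 3.468 m/s

z² = 168² + y²
z = √(168² + 119²) = 7√865
dz/dt = y/z · dy/dt = 119/(7√865) · 6 = 102√865/865 ≈ 3.468 m/s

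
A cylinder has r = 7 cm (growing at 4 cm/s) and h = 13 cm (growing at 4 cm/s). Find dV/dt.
924π cm³/s

V = πr²h
dV/dt = 2πrh·dr/dt + πr²·dh/dt
= 2π(7)(13)(4) + π(7)²(4)
= 924π cm³/s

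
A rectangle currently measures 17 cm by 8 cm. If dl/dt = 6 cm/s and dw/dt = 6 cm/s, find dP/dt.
24 cm/s

P = 2(l + w)
dP/dt = 2(dl/dt + dw/dt) = 2(6 + 6) = 24 cm/s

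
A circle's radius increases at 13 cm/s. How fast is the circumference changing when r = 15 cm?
26π cm/s

C = 2πr
dC/dt = 2π · dr/dt = 2π · 13 = 26π cm/s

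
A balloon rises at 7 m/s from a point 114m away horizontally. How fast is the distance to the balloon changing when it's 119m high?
833√27157/27157 ≈ 5.055 m/s

z² = 114² + y²
z = √(114² + 119²) = √27157
dz/dt = y/z · dy/dt = 119/√27157 · 7 = 833√27157/27157 ≈ 5.055 m/s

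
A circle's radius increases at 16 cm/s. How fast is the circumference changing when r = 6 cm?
32π cm/s

C = 2πr
dC/dt = 2π · dr/dt = 2π · 16 = 32π cm/s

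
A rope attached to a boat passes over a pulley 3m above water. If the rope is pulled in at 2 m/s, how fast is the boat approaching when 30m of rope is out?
20√11/33 ≈ 2.01 m/s

rope² = x² + 3²
x = √(30² - 3²) = 9√11
dx/dt = (rope/x) · d(rope)/dt = (30/(9√11)) · (-2) = -20√11/33 m/s
The boat approaches at 20√11/33 ≈ 2.01 m/s.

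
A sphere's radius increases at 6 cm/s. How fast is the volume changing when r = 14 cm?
4704π cm³/s

V = (4/3)πr³
dV/dt = dV/dr · dr/dt = 4πr² · 6
At r = 14: dV/dt = 4704π cm³/s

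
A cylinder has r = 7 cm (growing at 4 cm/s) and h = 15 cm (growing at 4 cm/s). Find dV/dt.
1036π cm³/s

V = πr²h
dV/dt = 2πrh·dr/dt + πr²·dh/dt
= 2π(7)(15)(4) + π(7)²(4)
= 1036π cm³/s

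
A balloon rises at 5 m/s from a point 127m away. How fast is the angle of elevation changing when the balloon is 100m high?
0.024302 rad/s

tan(θ) = y/127
sec²(θ) · dθ/dt = (1/127) · dy/dt
dθ/dt = cos²(θ)/127 · 5 = 127/(127² + 100²) · 5
dθ/dt = 0.024302 rad/s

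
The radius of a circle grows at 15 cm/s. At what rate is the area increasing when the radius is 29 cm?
870π cm²/s

A = πr²
dA/dt = 2πr · dr/dt = 2π(29)(15) = 870π cm²/s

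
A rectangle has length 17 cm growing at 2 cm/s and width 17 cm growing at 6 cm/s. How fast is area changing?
136 cm²/s

A = lw
dA/dt = w·dl/dt + l·dw/dt = 17·2 + 17·6 = 136 cm²/s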